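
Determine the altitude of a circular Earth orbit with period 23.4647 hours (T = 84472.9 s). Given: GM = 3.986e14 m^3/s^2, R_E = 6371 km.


T = 84472.9 s
r = (mu*T^2/(4*pi^2))^(1/3) = (3.986e14 * 84472.9^2 / (4*pi^2))^(1/3)
r = 4.1610614e+07 m = 41610.6138 km
alt = r - R_E = 41610.6138 - 6371 = 35239.6138 km

35239.6138 km


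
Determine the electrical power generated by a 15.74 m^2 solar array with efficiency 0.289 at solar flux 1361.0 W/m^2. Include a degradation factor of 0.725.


P = area * eta * S * degradation
P = 15.74 * 0.289 * 1361.0 * 0.725
P = 4488.4739 W

4488.4739 W


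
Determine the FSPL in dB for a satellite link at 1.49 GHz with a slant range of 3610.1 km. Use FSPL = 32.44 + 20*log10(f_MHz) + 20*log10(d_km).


f = 1.49 GHz = 1490.0000 MHz
d = 3610.1 km
FSPL = 32.44 + 20*log10(1490.0000) + 20*log10(3610.1)
FSPL = 32.44 + 63.4637 + 71.1504
FSPL = 167.0541 dB

167.0541 dB


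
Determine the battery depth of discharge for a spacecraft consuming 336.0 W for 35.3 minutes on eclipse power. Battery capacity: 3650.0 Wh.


E_used = P * t / 60 = 336.0 * 35.3 / 60 = 197.6800 Wh
DOD = E_used / E_total * 100 = 197.6800 / 3650.0 * 100
DOD = 5.4159 %

5.4159 %


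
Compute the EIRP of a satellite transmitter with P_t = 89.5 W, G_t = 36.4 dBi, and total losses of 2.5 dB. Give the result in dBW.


Pt = 89.5 W = 19.5182 dBW
EIRP = Pt_dBW + Gt - losses = 19.5182 + 36.4 - 2.5 = 53.4182 dBW

53.4182 dBW


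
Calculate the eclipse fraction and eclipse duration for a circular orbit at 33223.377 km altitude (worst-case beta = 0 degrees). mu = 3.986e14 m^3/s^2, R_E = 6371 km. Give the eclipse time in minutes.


r = 39594.3770 km
T = 1306.8034 min
Eclipse fraction = arcsin(R_E/r)/pi = arcsin(6371.0000/39594.3770)/pi
= arcsin(0.1609067)/pi = 0.05144182
Eclipse duration = 0.05144182 * 1306.8034 = 67.2243 min

67.2243 minutes


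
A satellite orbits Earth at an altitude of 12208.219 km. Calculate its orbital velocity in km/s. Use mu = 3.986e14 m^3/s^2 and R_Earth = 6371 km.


r = R_E + alt = 6371.0 + 12208.219 = 18579.2190 km = 1.8579219e+07 m
v = sqrt(mu/r) = sqrt(3.986e14 / 1.8579219e+07) = 4631.8546 m/s = 4.6319 km/s

4.6319 km/s


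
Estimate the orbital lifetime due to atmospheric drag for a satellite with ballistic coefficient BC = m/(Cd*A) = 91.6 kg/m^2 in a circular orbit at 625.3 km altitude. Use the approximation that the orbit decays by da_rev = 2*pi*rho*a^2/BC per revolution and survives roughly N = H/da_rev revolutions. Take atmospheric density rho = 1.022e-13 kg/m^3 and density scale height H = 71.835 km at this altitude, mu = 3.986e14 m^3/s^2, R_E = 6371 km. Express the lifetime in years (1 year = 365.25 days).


a = R_E + alt = 6996.3000 km = 6.9963e+06 m
da_rev = 2*pi*rho*a^2/BC = 2*pi*1.022e-13*(6.9963e+06)^2/91.6 = 0.343140625 m per revolution
N = H/da_rev = 71835.0000 m / 0.343140625 m = 209345.6583 revolutions
P = 2*pi*sqrt(a^3/mu) = 5823.8993 s
lifetime = N*P = 209345.6583 * 5823.8993 = 1.219208e+09 s = 14111.2041 days
years = 14111.2041 / 365.25 = 38.6344 years

38.6344 years


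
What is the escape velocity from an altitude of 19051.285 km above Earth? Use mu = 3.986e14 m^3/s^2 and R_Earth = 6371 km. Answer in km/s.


r = 6371.0 + 19051.285 = 25422.2850 km = 2.5422285e+07 m
v_esc = sqrt(2*mu/r) = sqrt(2*3.986e14 / 2.5422285e+07)
v_esc = 5599.8495 m/s = 5.5998 km/s

5.5998 km/s


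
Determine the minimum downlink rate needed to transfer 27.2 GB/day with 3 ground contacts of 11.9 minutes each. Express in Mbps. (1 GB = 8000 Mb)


total contact time = 3 * 11.9 * 60 = 2142.0000 s
data = 27.2 GB = 217600.0000 Mb
rate = 217600.0000 / 2142.0000 = 101.5873 Mbps

101.5873 Mbps


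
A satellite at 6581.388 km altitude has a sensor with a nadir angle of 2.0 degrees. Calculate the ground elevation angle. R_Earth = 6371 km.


r = R_E + alt = 12952.3880 km
Law of sines in the satellite / Earth-center / ground-point triangle:
  sin(nadir)/R_E = sin(90 + el)/r  =>  cos(el) = (r/R_E)*sin(nadir)
cos(el) = (12952.3880 / 6371.0000) * sin(2.0 deg) = 0.07095147
el = arccos(0.07095147) = 85.9314 deg
(Earth-central angle = 90 - nadir - el = 2.0686 deg)

85.9314 degrees


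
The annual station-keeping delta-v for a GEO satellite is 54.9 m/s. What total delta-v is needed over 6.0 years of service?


dV = rate * years = 54.9 * 6.0
dV = 329.4000 m/s

329.4000 m/s


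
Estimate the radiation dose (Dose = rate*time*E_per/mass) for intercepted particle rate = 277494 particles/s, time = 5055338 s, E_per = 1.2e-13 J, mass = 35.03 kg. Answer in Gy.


Total energy deposited = rate * time * E_per
  = 277494 * 5055338 * 1.2e-13 = 0.1683391 J
Dose = E_total / mass = 0.1683391 / 35.03
Dose = 0.00480557 Gy

0.0048 Gy


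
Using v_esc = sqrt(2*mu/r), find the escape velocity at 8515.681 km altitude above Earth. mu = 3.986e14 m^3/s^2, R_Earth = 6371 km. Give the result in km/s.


r = 6371.0 + 8515.681 = 14886.6810 km = 1.4886681e+07 m
v_esc = sqrt(2*mu/r) = sqrt(2*3.986e14 / 1.4886681e+07)
v_esc = 7317.8702 m/s = 7.3179 km/s

7.3179 km/s


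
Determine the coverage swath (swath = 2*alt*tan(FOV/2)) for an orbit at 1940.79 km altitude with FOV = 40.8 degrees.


FOV = 40.8 deg = 0.7120943 rad
swath = 2 * alt * tan(FOV/2) = 2 * 1940.79 * tan(0.3560472)
swath = 2 * 1940.79 * 0.3718967
swath = 1443.5467 km

1443.5467 km


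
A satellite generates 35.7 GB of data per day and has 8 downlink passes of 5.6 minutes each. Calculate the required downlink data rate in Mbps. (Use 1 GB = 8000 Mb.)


total contact time = 8 * 5.6 * 60 = 2688.0000 s
data = 35.7 GB = 285600.0000 Mb
rate = 285600.0000 / 2688.0000 = 106.2500 Mbps

106.2500 Mbps


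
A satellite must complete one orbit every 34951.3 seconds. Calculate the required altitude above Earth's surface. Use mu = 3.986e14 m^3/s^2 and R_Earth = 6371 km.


T = 34951.3 s
r = (mu*T^2/(4*pi^2))^(1/3) = (3.986e14 * 34951.3^2 / (4*pi^2))^(1/3)
r = 2.3104757e+07 m = 23104.7572 km
alt = r - R_E = 23104.7572 - 6371 = 16733.7572 km

16733.7572 km


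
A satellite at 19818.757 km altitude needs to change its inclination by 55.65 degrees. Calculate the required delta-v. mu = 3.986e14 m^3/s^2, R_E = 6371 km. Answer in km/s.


r = 26189.7570 km = 2.6189757e+07 m
V = sqrt(mu/r) = 3901.2422 m/s
di = 55.65 deg = 0.9712757 rad
dV = 2*V*sin(di/2) = 2*3901.2422*sin(0.4856379)
dV = 3641.9857 m/s = 3.6420 km/s

3.6420 km/s


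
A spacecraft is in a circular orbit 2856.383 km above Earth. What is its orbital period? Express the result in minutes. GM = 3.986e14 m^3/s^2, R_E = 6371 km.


r = 9227.3830 km = 9.227383e+06 m
T = 2*pi*sqrt(r^3/mu) = 2*pi*sqrt(7.8566181e+20 / 3.986e14)
T = 8821.2279 s = 147.0205 min

147.0205 minutes


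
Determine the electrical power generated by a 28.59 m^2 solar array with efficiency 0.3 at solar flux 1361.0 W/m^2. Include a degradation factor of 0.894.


P = area * eta * S * degradation
P = 28.59 * 0.3 * 1361.0 * 0.894
P = 10435.9275 W

10435.9275 W


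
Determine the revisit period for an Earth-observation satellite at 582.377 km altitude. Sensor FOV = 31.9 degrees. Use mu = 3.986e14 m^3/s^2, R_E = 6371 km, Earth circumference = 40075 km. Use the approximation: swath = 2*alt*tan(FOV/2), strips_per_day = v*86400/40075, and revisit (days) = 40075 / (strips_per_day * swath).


swath = 2*582.377*tan(0.27838) = 332.8881 km
v = sqrt(mu/r) = 7571.3053 m/s = 7.5713 km/s
strips/day = v*86400/40075 = 7.5713*86400/40075 = 16.3234
coverage/day = strips * swath = 16.3234 * 332.8881 = 5433.8699 km
revisit = 40075 / 5433.8699 = 7.3750 days

7.3750 days


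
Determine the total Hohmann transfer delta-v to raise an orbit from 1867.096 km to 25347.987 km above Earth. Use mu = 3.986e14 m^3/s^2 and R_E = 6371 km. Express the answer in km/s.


r1 = 8238.0960 km = 8.238096e+06 m
r2 = 31718.9870 km = 3.1718987e+07 m
dv1 = sqrt(mu/r1)*(sqrt(2*r2/(r1+r2)) - 1) = 1808.6876 m/s
dv2 = sqrt(mu/r2)*(1 - sqrt(2*r1/(r1+r2))) = 1268.5830 m/s
total dv = |dv1| + |dv2| = 1808.6876 + 1268.5830 = 3077.2706 m/s = 3.0773 km/s

3.0773 km/s


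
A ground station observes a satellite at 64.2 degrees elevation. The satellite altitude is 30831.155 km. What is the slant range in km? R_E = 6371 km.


h = 30831.155 km, el = 64.2 deg
d = -R_E*sin(el) + sqrt((R_E*sin(el))^2 + 2*R_E*h + h^2)
d = -6371.0000*sin(1.1205) + sqrt((6371.0000*0.9003188)^2 + 2*6371.0000*30831.155 + 30831.155^2)
d = 31362.7429 km

31362.7429 km


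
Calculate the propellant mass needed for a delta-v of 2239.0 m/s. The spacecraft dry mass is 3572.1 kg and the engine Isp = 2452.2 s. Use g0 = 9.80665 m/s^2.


ve = Isp * g0 = 2452.2 * 9.80665 = 24047.867130 m/s
mass ratio = exp(dv/ve) = exp(2239.0/24047.867130) = 1.09757804
m_prop = m_dry * (mr - 1) = 3572.1 * (1.09757804 - 1)
m_prop = 348.5585 kg

348.5585 kg


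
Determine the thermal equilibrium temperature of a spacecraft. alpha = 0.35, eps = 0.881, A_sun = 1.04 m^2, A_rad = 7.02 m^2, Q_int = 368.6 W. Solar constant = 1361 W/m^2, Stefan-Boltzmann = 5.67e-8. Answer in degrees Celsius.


Numerator = alpha*S*A_sun + Q_int = 0.35*1361*1.04 + 368.6 = 864.0040 W
Denominator = eps*sigma*A_rad = 0.881*5.67e-8*7.02 = 3.5066795e-07 W/K^4
T^4 = 2.4638807e+09 K^4
T = 222.7947 K = -50.3553 C

-50.3553 degrees Celsius


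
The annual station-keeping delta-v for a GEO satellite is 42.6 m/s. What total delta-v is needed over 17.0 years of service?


dV = rate * years = 42.6 * 17.0
dV = 724.2000 m/s

724.2000 m/s


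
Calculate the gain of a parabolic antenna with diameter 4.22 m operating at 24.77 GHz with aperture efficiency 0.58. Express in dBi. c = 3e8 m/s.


lambda = c/f = 3e8 / 2.477e+10 = 0.01211143 m
G = eta*(pi*D/lambda)^2 = 0.58*(pi*4.22/0.01211143)^2
G = 694963.7383 (linear)
G = 10*log10(694963.7383) = 58.4196 dBi

58.4196 dBi


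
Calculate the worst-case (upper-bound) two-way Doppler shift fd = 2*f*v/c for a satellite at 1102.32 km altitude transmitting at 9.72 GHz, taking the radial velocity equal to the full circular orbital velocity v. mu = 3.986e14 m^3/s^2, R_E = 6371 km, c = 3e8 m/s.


r = 7.47332e+06 m
v = sqrt(mu/r) = 7303.1775 m/s (worst-case radial velocity)
f = 9.72 GHz = 9.72e+09 Hz
fd = 2*f*v/c = 2*9.72e+09*7303.1775/3.0e+08
fd = 473245.9039 Hz

473245.9039 Hz


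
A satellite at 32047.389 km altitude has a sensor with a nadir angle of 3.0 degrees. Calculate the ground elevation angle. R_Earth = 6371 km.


r = R_E + alt = 38418.3890 km
Law of sines in the satellite / Earth-center / ground-point triangle:
  sin(nadir)/R_E = sin(90 + el)/r  =>  cos(el) = (r/R_E)*sin(nadir)
cos(el) = (38418.3890 / 6371.0000) * sin(3.0 deg) = 0.3155962
el = arccos(0.3155962) = 71.6032 deg
(Earth-central angle = 90 - nadir - el = 15.3968 deg)

71.6032 degrees


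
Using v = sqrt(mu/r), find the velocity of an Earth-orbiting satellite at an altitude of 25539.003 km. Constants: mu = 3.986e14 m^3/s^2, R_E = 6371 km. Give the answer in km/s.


r = R_E + alt = 6371.0 + 25539.003 = 31910.0030 km = 3.1910003e+07 m
v = sqrt(mu/r) = sqrt(3.986e14 / 3.1910003e+07) = 3534.3148 m/s = 3.5343 km/s

3.5343 km/s


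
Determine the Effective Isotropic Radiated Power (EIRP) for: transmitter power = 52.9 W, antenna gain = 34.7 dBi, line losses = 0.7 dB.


Pt = 52.9 W = 17.2346 dBW
EIRP = Pt_dBW + Gt - losses = 17.2346 + 34.7 - 0.7 = 51.2346 dBW

51.2346 dBW


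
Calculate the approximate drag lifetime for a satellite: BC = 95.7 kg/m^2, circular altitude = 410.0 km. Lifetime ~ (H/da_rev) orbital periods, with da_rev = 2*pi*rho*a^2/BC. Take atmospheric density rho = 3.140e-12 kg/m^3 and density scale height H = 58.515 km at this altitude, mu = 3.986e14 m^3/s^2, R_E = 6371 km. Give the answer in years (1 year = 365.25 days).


a = R_E + alt = 6781.0000 km = 6.781e+06 m
da_rev = 2*pi*rho*a^2/BC = 2*pi*3.140e-12*(6.781e+06)^2/95.7 = 9.479492 m per revolution
N = H/da_rev = 58515.0000 m / 9.479492 m = 6172.7991 revolutions
P = 2*pi*sqrt(a^3/mu) = 5557.1464 s
lifetime = N*P = 6172.7991 * 5557.1464 = 3.4303148e+07 s = 397.0272 days
years = 397.0272 / 365.25 = 1.0870 years

1.0870 years


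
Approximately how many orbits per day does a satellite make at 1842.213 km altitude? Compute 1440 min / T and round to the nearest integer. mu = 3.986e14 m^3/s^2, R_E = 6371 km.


r = 8.213213e+06 m
T = 2*pi*sqrt(r^3/mu) = 7407.6567 s = 123.4609 min
revs/day = 1440 / 123.4609 = 11.6636
Rounded: 12 revolutions per day

12 revolutions per day


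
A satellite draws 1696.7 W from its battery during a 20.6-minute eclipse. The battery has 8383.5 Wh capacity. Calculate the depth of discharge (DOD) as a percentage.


E_used = P * t / 60 = 1696.7 * 20.6 / 60 = 582.5337 Wh
DOD = E_used / E_total * 100 = 582.5337 / 8383.5 * 100
DOD = 6.9486 %

6.9486 %


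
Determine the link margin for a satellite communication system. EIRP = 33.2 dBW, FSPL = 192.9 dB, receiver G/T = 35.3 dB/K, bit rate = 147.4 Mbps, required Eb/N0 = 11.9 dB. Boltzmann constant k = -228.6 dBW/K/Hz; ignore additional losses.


C/N0 = EIRP - FSPL + G/T - k = 33.2 - 192.9 + 35.3 - (-228.6)
C/N0 = 104.2000 dB-Hz
R_b = 147.4 Mbps = 1.474e+08 bps -> 10*log10(R_b) = 81.6850 dB-Hz
Eb/N0 = C/N0 - 10*log10(R_b) = 104.2000 - 81.6850 = 22.5150 dB
Margin = Eb/N0 - Eb/N0_req = 22.5150 - 11.9 = 10.6150 dB (link closes)

10.6150 dB


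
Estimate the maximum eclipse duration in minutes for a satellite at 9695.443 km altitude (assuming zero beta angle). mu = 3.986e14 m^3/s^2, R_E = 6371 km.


r = 16066.4430 km
T = 337.7844 min
Eclipse fraction = arcsin(R_E/r)/pi = arcsin(6371.0000/16066.4430)/pi
= arcsin(0.3965408)/pi = 0.1297895
Eclipse duration = 0.1297895 * 337.7844 = 43.8409 min

43.8409 minutes


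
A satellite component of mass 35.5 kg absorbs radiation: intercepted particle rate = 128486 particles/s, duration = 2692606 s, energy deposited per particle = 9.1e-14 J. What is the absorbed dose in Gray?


Total energy deposited = rate * time * E_per
  = 128486 * 2692606 * 9.1e-14 = 0.03148256 J
Dose = E_total / mass = 0.03148256 / 35.5
Dose = 8.8683262e-04 Gy

8.8683e-04 Gy


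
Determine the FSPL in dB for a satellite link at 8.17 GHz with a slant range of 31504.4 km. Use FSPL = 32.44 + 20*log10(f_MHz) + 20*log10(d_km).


f = 8.17 GHz = 8170.0000 MHz
d = 31504.4 km
FSPL = 32.44 + 20*log10(8170.0000) + 20*log10(31504.4)
FSPL = 32.44 + 78.2444 + 89.9674
FSPL = 200.6519 dB

200.6519 dB


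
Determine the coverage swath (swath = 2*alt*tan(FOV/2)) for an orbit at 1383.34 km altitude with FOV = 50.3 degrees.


FOV = 50.3 deg = 0.8779006 rad
swath = 2 * alt * tan(FOV/2) = 2 * 1383.34 * tan(0.4389503)
swath = 2 * 1383.34 * 0.4694988
swath = 1298.9530 km

1298.9530 km


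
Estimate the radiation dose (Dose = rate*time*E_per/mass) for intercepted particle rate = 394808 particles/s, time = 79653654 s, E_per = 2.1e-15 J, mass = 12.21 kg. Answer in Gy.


Total energy deposited = rate * time * E_per
  = 394808 * 79653654 * 2.1e-15 = 0.06604059 J
Dose = E_total / mass = 0.06604059 / 12.21
Dose = 0.00540873 Gy

0.0054 Gy


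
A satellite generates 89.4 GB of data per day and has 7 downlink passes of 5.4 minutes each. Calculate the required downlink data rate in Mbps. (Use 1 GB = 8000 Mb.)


total contact time = 7 * 5.4 * 60 = 2268.0000 s
data = 89.4 GB = 715200.0000 Mb
rate = 715200.0000 / 2268.0000 = 315.3439 Mbps

315.3439 Mbps


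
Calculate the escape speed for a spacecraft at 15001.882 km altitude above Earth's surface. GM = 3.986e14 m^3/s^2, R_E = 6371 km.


r = 6371.0 + 15001.882 = 21372.8820 km = 2.1372882e+07 m
v_esc = sqrt(2*mu/r) = sqrt(2*3.986e14 / 2.1372882e+07)
v_esc = 6107.3400 m/s = 6.1073 km/s

6.1073 km/s


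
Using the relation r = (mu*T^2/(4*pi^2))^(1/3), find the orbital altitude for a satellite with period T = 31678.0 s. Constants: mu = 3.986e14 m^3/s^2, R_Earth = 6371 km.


T = 31678.0 s
r = (mu*T^2/(4*pi^2))^(1/3) = (3.986e14 * 31678.0^2 / (4*pi^2))^(1/3)
r = 2.1638693e+07 m = 21638.6928 km
alt = r - R_E = 21638.6928 - 6371 = 15267.6928 km

15267.6928 km


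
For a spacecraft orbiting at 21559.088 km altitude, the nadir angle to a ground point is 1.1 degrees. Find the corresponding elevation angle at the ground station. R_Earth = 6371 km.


r = R_E + alt = 27930.0880 km
Law of sines in the satellite / Earth-center / ground-point triangle:
  sin(nadir)/R_E = sin(90 + el)/r  =>  cos(el) = (r/R_E)*sin(nadir)
cos(el) = (27930.0880 / 6371.0000) * sin(1.1 deg) = 0.08416045
el = arccos(0.08416045) = 85.1723 deg
(Earth-central angle = 90 - nadir - el = 3.7277 deg)

85.1723 degrees


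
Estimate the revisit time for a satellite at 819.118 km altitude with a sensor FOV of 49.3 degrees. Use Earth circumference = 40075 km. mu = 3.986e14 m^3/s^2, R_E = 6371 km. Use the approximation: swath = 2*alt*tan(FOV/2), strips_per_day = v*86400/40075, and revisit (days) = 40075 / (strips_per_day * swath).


swath = 2*819.118*tan(0.4302237) = 751.7730 km
v = sqrt(mu/r) = 7445.6161 m/s = 7.4456 km/s
strips/day = v*86400/40075 = 7.4456*86400/40075 = 16.0524
coverage/day = strips * swath = 16.0524 * 751.7730 = 12067.7852 km
revisit = 40075 / 12067.7852 = 3.3208 days

3.3208 days


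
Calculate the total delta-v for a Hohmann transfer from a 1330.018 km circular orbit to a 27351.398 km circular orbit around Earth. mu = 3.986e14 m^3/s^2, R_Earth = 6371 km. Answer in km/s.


r1 = 7701.0180 km = 7.701018e+06 m
r2 = 33722.3980 km = 3.3722398e+07 m
dv1 = sqrt(mu/r1)*(sqrt(2*r2/(r1+r2)) - 1) = 1985.6669 m/s
dv2 = sqrt(mu/r2)*(1 - sqrt(2*r1/(r1+r2))) = 1341.6214 m/s
total dv = |dv1| + |dv2| = 1985.6669 + 1341.6214 = 3327.2884 m/s = 3.3273 km/s

3.3273 km/s


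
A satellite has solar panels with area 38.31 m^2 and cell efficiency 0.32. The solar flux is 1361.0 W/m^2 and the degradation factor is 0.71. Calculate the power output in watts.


P = area * eta * S * degradation
P = 38.31 * 0.32 * 1361.0 * 0.71
P = 11846.1876 W

11846.1876 W


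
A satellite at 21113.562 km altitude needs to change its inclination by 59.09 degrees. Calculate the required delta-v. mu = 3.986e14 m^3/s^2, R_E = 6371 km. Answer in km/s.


r = 27484.5620 km = 2.7484562e+07 m
V = sqrt(mu/r) = 3808.2394 m/s
di = 59.09 deg = 1.0313 rad
dV = 2*V*sin(di/2) = 2*3808.2394*sin(0.5156575)
dV = 3755.7388 m/s = 3.7557 km/s

3.7557 km/s


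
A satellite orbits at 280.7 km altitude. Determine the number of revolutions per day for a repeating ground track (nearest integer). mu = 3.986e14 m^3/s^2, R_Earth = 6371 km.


r = 6.6517e+06 m
T = 2*pi*sqrt(r^3/mu) = 5398.9611 s = 89.9827 min
revs/day = 1440 / 89.9827 = 16.0031
Rounded: 16 revolutions per day

16 revolutions per day


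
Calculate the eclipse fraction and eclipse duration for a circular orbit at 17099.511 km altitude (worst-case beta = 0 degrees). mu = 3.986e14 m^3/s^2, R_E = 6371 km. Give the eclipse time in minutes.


r = 23470.5110 km
T = 596.4085 min
Eclipse fraction = arcsin(R_E/r)/pi = arcsin(6371.0000/23470.5110)/pi
= arcsin(0.271447)/pi = 0.08750217
Eclipse duration = 0.08750217 * 596.4085 = 52.1870 min

52.1870 minutes


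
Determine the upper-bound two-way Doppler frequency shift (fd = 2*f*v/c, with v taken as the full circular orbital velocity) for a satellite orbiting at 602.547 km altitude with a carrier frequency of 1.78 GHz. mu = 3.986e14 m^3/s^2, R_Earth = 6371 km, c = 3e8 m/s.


r = 6.973547e+06 m
v = sqrt(mu/r) = 7560.3479 m/s (worst-case radial velocity)
f = 1.78 GHz = 1.78e+09 Hz
fd = 2*f*v/c = 2*1.78e+09*7560.3479/3.0e+08
fd = 89716.1285 Hz

89716.1285 Hz


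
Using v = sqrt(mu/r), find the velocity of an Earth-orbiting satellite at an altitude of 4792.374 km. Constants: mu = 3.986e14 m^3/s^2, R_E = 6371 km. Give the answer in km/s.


r = R_E + alt = 6371.0 + 4792.374 = 11163.3740 km = 1.1163374e+07 m
v = sqrt(mu/r) = sqrt(3.986e14 / 1.1163374e+07) = 5975.4540 m/s = 5.9755 km/s

5.9755 km/s


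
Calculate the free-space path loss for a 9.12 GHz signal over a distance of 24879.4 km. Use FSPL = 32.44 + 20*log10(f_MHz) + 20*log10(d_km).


f = 9.12 GHz = 9120.0000 MHz
d = 24879.4 km
FSPL = 32.44 + 20*log10(9120.0000) + 20*log10(24879.4)
FSPL = 32.44 + 79.1999 + 87.9168
FSPL = 199.5567 dB

199.5567 dB


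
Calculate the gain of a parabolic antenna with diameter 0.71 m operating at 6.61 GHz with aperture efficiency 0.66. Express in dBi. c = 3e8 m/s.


lambda = c/f = 3e8 / 6.61e+09 = 0.04538578 m
G = eta*(pi*D/lambda)^2 = 0.66*(pi*0.71/0.04538578)^2
G = 1594.1192 (linear)
G = 10*log10(1594.1192) = 32.0252 dBi

32.0252 dBi


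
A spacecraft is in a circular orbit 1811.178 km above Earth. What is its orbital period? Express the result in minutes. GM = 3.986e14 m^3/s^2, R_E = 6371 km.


r = 8182.1780 km = 8.182178e+06 m
T = 2*pi*sqrt(r^3/mu) = 2*pi*sqrt(5.4778075e+20 / 3.986e14)
T = 7365.7098 s = 122.7618 min

122.7618 minutes


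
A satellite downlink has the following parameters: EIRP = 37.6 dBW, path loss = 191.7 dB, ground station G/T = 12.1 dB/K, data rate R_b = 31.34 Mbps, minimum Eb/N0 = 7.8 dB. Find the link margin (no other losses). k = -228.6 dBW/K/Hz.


C/N0 = EIRP - FSPL + G/T - k = 37.6 - 191.7 + 12.1 - (-228.6)
C/N0 = 86.6000 dB-Hz
R_b = 31.34 Mbps = 3.134e+07 bps -> 10*log10(R_b) = 74.9610 dB-Hz
Eb/N0 = C/N0 - 10*log10(R_b) = 86.6000 - 74.9610 = 11.6390 dB
Margin = Eb/N0 - Eb/N0_req = 11.6390 - 7.8 = 3.8390 dB (link closes)

3.8390 dB


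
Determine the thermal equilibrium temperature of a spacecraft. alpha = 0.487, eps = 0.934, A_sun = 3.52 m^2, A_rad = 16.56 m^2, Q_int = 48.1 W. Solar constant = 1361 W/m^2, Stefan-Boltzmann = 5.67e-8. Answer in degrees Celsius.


Numerator = alpha*S*A_sun + Q_int = 0.487*1361*3.52 + 48.1 = 2381.1806 W
Denominator = eps*sigma*A_rad = 0.934*5.67e-8*16.56 = 8.7698117e-07 W/K^4
T^4 = 2.7152016e+09 K^4
T = 228.2709 K = -44.8791 C

-44.8791 degrees Celsius


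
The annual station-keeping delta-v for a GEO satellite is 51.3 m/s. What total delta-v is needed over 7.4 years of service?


dV = rate * years = 51.3 * 7.4
dV = 379.6200 m/s

379.6200 m/s


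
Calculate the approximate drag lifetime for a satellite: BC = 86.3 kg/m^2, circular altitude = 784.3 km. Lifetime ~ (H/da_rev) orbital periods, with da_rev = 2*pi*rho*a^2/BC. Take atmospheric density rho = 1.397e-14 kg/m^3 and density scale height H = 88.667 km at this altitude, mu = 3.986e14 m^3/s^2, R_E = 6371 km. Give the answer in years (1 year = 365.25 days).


a = R_E + alt = 7155.3000 km = 7.1553e+06 m
da_rev = 2*pi*rho*a^2/BC = 2*pi*1.397e-14*(7.1553e+06)^2/86.3 = 0.0520740281 m per revolution
N = H/da_rev = 88667.0000 m / 0.0520740281 m = 1.7027106e+06 revolutions
P = 2*pi*sqrt(a^3/mu) = 6023.5565 s
lifetime = N*P = 1.7027106e+06 * 6023.5565 = 1.0256374e+10 s = 118708.0281 days
years = 118708.0281 / 365.25 = 325.0049 years

325.0049 years


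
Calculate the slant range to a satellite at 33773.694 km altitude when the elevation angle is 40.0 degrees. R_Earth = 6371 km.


h = 33773.694 km, el = 40.0 deg
d = -R_E*sin(el) + sqrt((R_E*sin(el))^2 + 2*R_E*h + h^2)
d = -6371.0000*sin(0.6981317) + sqrt((6371.0000*0.6427876)^2 + 2*6371.0000*33773.694 + 33773.694^2)
d = 35751.7257 km

35751.7257 km


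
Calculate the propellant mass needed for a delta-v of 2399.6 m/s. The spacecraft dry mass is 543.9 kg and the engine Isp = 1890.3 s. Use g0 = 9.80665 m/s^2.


ve = Isp * g0 = 1890.3 * 9.80665 = 18537.510495 m/s
mass ratio = exp(dv/ve) = exp(2399.6/18537.510495) = 1.13819724
m_prop = m_dry * (mr - 1) = 543.9 * (1.13819724 - 1)
m_prop = 75.1655 kg

75.1655 kg


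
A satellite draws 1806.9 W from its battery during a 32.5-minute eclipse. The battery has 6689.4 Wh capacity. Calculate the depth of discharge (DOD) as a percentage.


E_used = P * t / 60 = 1806.9 * 32.5 / 60 = 978.7375 Wh
DOD = E_used / E_total * 100 = 978.7375 / 6689.4 * 100
DOD = 14.6312 %

14.6312 %


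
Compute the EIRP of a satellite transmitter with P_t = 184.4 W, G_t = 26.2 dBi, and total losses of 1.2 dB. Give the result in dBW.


Pt = 184.4 W = 22.6576 dBW
EIRP = Pt_dBW + Gt - losses = 22.6576 + 26.2 - 1.2 = 47.6576 dBW

47.6576 dBW


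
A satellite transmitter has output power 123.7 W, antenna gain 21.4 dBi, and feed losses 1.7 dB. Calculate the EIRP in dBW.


Pt = 123.7 W = 20.9237 dBW
EIRP = Pt_dBW + Gt - losses = 20.9237 + 21.4 - 1.7 = 40.6237 dBW

40.6237 dBW


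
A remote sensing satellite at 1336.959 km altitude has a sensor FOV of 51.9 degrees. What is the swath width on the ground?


FOV = 51.9 deg = 0.9058259 rad
swath = 2 * alt * tan(FOV/2) = 2 * 1336.959 * tan(0.4529129)
swath = 2 * 1336.959 * 0.4866528
swath = 1301.2697 km

1301.2697 km


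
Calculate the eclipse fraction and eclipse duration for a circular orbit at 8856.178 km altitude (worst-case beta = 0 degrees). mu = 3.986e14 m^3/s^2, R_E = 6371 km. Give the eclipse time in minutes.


r = 15227.1780 km
T = 311.6658 min
Eclipse fraction = arcsin(R_E/r)/pi = arcsin(6371.0000/15227.1780)/pi
= arcsin(0.4183966)/pi = 0.1374078
Eclipse duration = 0.1374078 * 311.6658 = 42.8253 min

42.8253 minutes


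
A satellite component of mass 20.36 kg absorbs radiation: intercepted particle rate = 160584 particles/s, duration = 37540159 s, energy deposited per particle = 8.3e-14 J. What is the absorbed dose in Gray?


Total energy deposited = rate * time * E_per
  = 160584 * 37540159 * 8.3e-14 = 0.500353 J
Dose = E_total / mass = 0.500353 / 20.36
Dose = 0.02457529 Gy

0.0246 Gy


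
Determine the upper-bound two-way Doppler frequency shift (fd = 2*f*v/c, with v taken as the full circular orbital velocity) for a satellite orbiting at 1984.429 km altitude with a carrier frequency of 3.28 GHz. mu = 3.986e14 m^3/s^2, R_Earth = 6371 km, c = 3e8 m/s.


r = 8.355429e+06 m
v = sqrt(mu/r) = 6906.9175 m/s (worst-case radial velocity)
f = 3.28 GHz = 3.28e+09 Hz
fd = 2*f*v/c = 2*3.28e+09*6906.9175/3.0e+08
fd = 151031.2634 Hz

151031.2634 Hz


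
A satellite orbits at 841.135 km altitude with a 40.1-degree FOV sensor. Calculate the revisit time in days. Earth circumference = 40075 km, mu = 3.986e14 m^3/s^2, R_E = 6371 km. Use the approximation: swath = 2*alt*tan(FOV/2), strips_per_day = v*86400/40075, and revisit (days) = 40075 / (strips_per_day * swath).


swath = 2*841.135*tan(0.3499385) = 613.9593 km
v = sqrt(mu/r) = 7434.2425 m/s = 7.4342 km/s
strips/day = v*86400/40075 = 7.4342*86400/40075 = 16.0279
coverage/day = strips * swath = 16.0279 * 613.9593 = 9840.4849 km
revisit = 40075 / 9840.4849 = 4.0725 days

4.0725 days


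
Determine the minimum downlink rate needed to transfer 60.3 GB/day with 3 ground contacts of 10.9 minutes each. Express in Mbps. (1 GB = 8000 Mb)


total contact time = 3 * 10.9 * 60 = 1962.0000 s
data = 60.3 GB = 482400.0000 Mb
rate = 482400.0000 / 1962.0000 = 245.8716 Mbps

245.8716 Mbps


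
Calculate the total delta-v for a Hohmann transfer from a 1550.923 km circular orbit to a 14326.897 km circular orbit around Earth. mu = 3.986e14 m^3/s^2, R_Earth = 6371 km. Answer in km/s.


r1 = 7921.9230 km = 7.921923e+06 m
r2 = 20697.8970 km = 2.0697897e+07 m
dv1 = sqrt(mu/r1)*(sqrt(2*r2/(r1+r2)) - 1) = 1437.5800 m/s
dv2 = sqrt(mu/r2)*(1 - sqrt(2*r1/(r1+r2))) = 1123.2488 m/s
total dv = |dv1| + |dv2| = 1437.5800 + 1123.2488 = 2560.8288 m/s = 2.5608 km/s

2.5608 km/s


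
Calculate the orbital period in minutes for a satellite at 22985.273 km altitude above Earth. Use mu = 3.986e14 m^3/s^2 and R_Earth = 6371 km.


r = 29356.2730 km = 2.9356273e+07 m
T = 2*pi*sqrt(r^3/mu) = 2*pi*sqrt(2.5298965e+22 / 3.986e14)
T = 50056.7441 s = 834.2791 min

834.2791 minutes


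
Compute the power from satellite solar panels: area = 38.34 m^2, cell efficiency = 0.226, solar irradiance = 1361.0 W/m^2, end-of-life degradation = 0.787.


P = area * eta * S * degradation
P = 38.34 * 0.226 * 1361.0 * 0.787
P = 9280.9708 W

9280.9708 W


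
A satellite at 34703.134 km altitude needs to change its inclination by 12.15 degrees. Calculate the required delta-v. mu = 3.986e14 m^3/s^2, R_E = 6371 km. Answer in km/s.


r = 41074.1340 km = 4.1074134e+07 m
V = sqrt(mu/r) = 3115.1893 m/s
di = 12.15 deg = 0.2120575 rad
dV = 2*V*sin(di/2) = 2*3115.1893*sin(0.1060288)
dV = 659.3622 m/s = 0.6593622 km/s

0.6594 km/s


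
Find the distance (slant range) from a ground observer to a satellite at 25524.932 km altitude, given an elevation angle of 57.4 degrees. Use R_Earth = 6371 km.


h = 25524.932 km, el = 57.4 deg
d = -R_E*sin(el) + sqrt((R_E*sin(el))^2 + 2*R_E*h + h^2)
d = -6371.0000*sin(1.0018) + sqrt((6371.0000*0.8424524)^2 + 2*6371.0000*25524.932 + 25524.932^2)
d = 26343.4337 km

26343.4337 km


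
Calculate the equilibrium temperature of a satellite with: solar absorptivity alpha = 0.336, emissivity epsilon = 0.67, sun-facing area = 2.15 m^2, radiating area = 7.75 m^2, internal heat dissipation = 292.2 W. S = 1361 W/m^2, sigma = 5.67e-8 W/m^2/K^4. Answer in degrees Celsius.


Numerator = alpha*S*A_sun + Q_int = 0.336*1361*2.15 + 292.2 = 1275.3864 W
Denominator = eps*sigma*A_rad = 0.67*5.67e-8*7.75 = 2.9441475e-07 W/K^4
T^4 = 4.3319379e+09 K^4
T = 256.5491 K = -16.6009 C

-16.6009 degrees Celsius


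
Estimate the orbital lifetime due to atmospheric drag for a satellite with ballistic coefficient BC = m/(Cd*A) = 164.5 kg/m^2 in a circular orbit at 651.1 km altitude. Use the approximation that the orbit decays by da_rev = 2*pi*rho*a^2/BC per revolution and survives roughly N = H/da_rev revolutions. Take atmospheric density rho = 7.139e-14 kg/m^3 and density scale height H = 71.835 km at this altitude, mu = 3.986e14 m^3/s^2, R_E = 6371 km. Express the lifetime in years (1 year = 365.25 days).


a = R_E + alt = 7022.1000 km = 7.0221e+06 m
da_rev = 2*pi*rho*a^2/BC = 2*pi*7.139e-14*(7.0221e+06)^2/164.5 = 0.134457604 m per revolution
N = H/da_rev = 71835.0000 m / 0.134457604 m = 534257.6240 revolutions
P = 2*pi*sqrt(a^3/mu) = 5856.1438 s
lifetime = N*P = 534257.6240 * 5856.1438 = 3.1286895e+09 s = 36211.6840 days
years = 36211.6840 / 365.25 = 99.1422 years

99.1422 years


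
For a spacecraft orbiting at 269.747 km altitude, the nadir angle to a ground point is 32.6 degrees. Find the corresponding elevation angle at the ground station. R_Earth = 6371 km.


r = R_E + alt = 6640.7470 km
Law of sines in the satellite / Earth-center / ground-point triangle:
  sin(nadir)/R_E = sin(90 + el)/r  =>  cos(el) = (r/R_E)*sin(nadir)
cos(el) = (6640.7470 / 6371.0000) * sin(32.6 deg) = 0.5615822
el = arccos(0.5615822) = 55.8347 deg
(Earth-central angle = 90 - nadir - el = 1.5653 deg)

55.8347 degrees


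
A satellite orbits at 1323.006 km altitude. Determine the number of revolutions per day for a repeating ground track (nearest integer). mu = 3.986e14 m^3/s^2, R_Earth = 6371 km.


r = 7.694006e+06 m
T = 2*pi*sqrt(r^3/mu) = 6716.4533 s = 111.9409 min
revs/day = 1440 / 111.9409 = 12.8639
Rounded: 13 revolutions per day

13 revolutions per day


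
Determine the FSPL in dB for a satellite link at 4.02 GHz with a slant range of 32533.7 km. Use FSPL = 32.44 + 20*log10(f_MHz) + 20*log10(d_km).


f = 4.02 GHz = 4020.0000 MHz
d = 32533.7 km
FSPL = 32.44 + 20*log10(4020.0000) + 20*log10(32533.7)
FSPL = 32.44 + 72.0845 + 90.2467
FSPL = 194.7712 dB

194.7712 dB


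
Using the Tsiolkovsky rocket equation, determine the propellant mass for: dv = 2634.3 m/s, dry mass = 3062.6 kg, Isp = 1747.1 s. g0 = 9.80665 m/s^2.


ve = Isp * g0 = 1747.1 * 9.80665 = 17133.198215 m/s
mass ratio = exp(dv/ve) = exp(2634.3/17133.198215) = 1.16620412
m_prop = m_dry * (mr - 1) = 3062.6 * (1.16620412 - 1)
m_prop = 509.0167 kg

509.0167 kg


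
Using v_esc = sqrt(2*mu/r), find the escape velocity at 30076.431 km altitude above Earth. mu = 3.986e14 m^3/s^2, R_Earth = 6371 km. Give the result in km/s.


r = 6371.0 + 30076.431 = 36447.4310 km = 3.6447431e+07 m
v_esc = sqrt(2*mu/r) = sqrt(2*3.986e14 / 3.6447431e+07)
v_esc = 4676.8149 m/s = 4.6768 km/s

4.6768 km/s


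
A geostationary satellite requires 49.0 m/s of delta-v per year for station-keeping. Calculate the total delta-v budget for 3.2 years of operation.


dV = rate * years = 49.0 * 3.2
dV = 156.8000 m/s

156.8000 m/s


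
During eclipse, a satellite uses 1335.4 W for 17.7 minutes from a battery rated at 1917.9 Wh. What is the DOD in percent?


E_used = P * t / 60 = 1335.4 * 17.7 / 60 = 393.9430 Wh
DOD = E_used / E_total * 100 = 393.9430 / 1917.9 * 100
DOD = 20.5403 %

20.5403 %


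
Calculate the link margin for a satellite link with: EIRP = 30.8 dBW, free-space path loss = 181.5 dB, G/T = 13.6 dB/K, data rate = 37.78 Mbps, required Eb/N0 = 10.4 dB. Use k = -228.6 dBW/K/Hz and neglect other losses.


C/N0 = EIRP - FSPL + G/T - k = 30.8 - 181.5 + 13.6 - (-228.6)
C/N0 = 91.5000 dB-Hz
R_b = 37.78 Mbps = 3.778e+07 bps -> 10*log10(R_b) = 75.7726 dB-Hz
Eb/N0 = C/N0 - 10*log10(R_b) = 91.5000 - 75.7726 = 15.7274 dB
Margin = Eb/N0 - Eb/N0_req = 15.7274 - 10.4 = 5.3274 dB (link closes)

5.3274 dB


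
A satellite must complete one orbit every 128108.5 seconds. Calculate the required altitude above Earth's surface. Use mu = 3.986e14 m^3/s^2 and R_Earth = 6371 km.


T = 128108.5 s
r = (mu*T^2/(4*pi^2))^(1/3) = (3.986e14 * 128108.5^2 / (4*pi^2))^(1/3)
r = 5.492598e+07 m = 54925.9803 km
alt = r - R_E = 54925.9803 - 6371 = 48554.9803 km

48554.9803 km


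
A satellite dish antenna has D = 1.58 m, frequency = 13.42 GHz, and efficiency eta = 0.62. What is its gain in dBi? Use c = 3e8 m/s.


lambda = c/f = 3e8 / 1.342e+10 = 0.02235469 m
G = eta*(pi*D/lambda)^2 = 0.62*(pi*1.58/0.02235469)^2
G = 30568.0779 (linear)
G = 10*log10(30568.0779) = 44.8527 dBi

44.8527 dBi


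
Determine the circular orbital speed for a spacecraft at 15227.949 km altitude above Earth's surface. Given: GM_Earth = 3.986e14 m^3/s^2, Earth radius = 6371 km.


r = R_E + alt = 6371.0 + 15227.949 = 21598.9490 km = 2.1598949e+07 m
v = sqrt(mu/r) = sqrt(3.986e14 / 2.1598949e+07) = 4295.8819 m/s = 4.2959 km/s

4.2959 km/s


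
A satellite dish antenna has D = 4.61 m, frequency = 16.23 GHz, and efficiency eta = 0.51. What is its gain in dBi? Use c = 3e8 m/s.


lambda = c/f = 3e8 / 1.623e+10 = 0.01848429 m
G = eta*(pi*D/lambda)^2 = 0.51*(pi*4.61/0.01848429)^2
G = 313087.9136 (linear)
G = 10*log10(313087.9136) = 54.9567 dBi

54.9567 dBi


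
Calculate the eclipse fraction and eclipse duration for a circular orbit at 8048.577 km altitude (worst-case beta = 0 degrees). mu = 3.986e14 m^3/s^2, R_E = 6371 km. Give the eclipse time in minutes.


r = 14419.5770 km
T = 287.2029 min
Eclipse fraction = arcsin(R_E/r)/pi = arcsin(6371.0000/14419.5770)/pi
= arcsin(0.4418299)/pi = 0.1456705
Eclipse duration = 0.1456705 * 287.2029 = 41.8370 min

41.8370 minutes


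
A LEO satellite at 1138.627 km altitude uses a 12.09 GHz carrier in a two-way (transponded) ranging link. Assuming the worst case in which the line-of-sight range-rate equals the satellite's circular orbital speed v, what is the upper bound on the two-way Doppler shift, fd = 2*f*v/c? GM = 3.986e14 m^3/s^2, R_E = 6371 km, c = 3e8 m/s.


r = 7.509627e+06 m
v = sqrt(mu/r) = 7285.5017 m/s (worst-case radial velocity)
f = 12.09 GHz = 1.209e+10 Hz
fd = 2*f*v/c = 2*1.209e+10*7285.5017/3.0e+08
fd = 587211.4372 Hz

587211.4372 Hz


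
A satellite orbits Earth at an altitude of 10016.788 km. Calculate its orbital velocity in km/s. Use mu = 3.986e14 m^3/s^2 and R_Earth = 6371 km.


r = R_E + alt = 6371.0 + 10016.788 = 16387.7880 km = 1.6387788e+07 m
v = sqrt(mu/r) = sqrt(3.986e14 / 1.6387788e+07) = 4931.8343 m/s = 4.9318 km/s

4.9318 km/s


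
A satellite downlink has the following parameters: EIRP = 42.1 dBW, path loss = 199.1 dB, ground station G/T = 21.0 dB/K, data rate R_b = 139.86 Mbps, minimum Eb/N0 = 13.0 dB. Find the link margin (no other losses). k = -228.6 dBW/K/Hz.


C/N0 = EIRP - FSPL + G/T - k = 42.1 - 199.1 + 21.0 - (-228.6)
C/N0 = 92.6000 dB-Hz
R_b = 139.86 Mbps = 1.3986e+08 bps -> 10*log10(R_b) = 81.4569 dB-Hz
Eb/N0 = C/N0 - 10*log10(R_b) = 92.6000 - 81.4569 = 11.1431 dB
Margin = Eb/N0 - Eb/N0_req = 11.1431 - 13.0 = -1.8569 dB (negative margin: link does not close)

-1.8569 dB


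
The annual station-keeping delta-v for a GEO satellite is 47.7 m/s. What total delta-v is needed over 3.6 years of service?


dV = rate * years = 47.7 * 3.6
dV = 171.7200 m/s

171.7200 m/s


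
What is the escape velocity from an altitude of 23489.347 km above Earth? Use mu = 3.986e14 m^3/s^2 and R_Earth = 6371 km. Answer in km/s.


r = 6371.0 + 23489.347 = 29860.3470 km = 2.9860347e+07 m
v_esc = sqrt(2*mu/r) = sqrt(2*3.986e14 / 2.9860347e+07)
v_esc = 5166.9733 m/s = 5.1670 km/s

5.1670 km/s


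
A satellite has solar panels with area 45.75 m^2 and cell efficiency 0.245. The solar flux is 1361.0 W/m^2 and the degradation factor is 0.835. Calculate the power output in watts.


P = area * eta * S * degradation
P = 45.75 * 0.245 * 1361.0 * 0.835
P = 12738.0158 W

12738.0158 W


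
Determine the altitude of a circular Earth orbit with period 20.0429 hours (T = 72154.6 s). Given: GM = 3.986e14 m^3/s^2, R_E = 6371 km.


T = 72154.6 s
r = (mu*T^2/(4*pi^2))^(1/3) = (3.986e14 * 72154.6^2 / (4*pi^2))^(1/3)
r = 3.7460066e+07 m = 37460.0657 km
alt = r - R_E = 37460.0657 - 6371 = 31089.0657 km

31089.0657 km


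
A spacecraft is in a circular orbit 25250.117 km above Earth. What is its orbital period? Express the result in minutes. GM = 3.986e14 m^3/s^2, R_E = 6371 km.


r = 31621.1170 km = 3.1621117e+07 m
T = 2*pi*sqrt(r^3/mu) = 2*pi*sqrt(3.1617798e+22 / 3.986e14)
T = 55959.9132 s = 932.6652 min

932.6652 minutes


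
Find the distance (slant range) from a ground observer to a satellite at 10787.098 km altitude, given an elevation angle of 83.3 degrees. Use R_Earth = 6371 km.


h = 10787.098 km, el = 83.3 deg
d = -R_E*sin(el) + sqrt((R_E*sin(el))^2 + 2*R_E*h + h^2)
d = -6371.0000*sin(1.4539) + sqrt((6371.0000*0.9931706)^2 + 2*6371.0000*10787.098 + 10787.098^2)
d = 10814.4997 km

10814.4997 km


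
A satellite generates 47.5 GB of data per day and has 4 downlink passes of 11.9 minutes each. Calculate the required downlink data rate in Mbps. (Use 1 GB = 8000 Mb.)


total contact time = 4 * 11.9 * 60 = 2856.0000 s
data = 47.5 GB = 380000.0000 Mb
rate = 380000.0000 / 2856.0000 = 133.0532 Mbps

133.0532 Mbps


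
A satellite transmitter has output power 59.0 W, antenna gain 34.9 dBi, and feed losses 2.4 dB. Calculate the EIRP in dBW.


Pt = 59.0 W = 17.7085 dBW
EIRP = Pt_dBW + Gt - losses = 17.7085 + 34.9 - 2.4 = 50.2085 dBW

50.2085 dBW


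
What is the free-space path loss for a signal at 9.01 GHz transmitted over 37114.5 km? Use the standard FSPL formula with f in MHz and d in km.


f = 9.01 GHz = 9010.0000 MHz
d = 37114.5 km
FSPL = 32.44 + 20*log10(9010.0000) + 20*log10(37114.5)
FSPL = 32.44 + 79.0945 + 91.3909
FSPL = 202.9254 dB

202.9254 dB


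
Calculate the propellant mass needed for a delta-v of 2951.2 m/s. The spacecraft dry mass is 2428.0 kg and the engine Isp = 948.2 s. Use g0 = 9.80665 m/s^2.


ve = Isp * g0 = 948.2 * 9.80665 = 9298.665530 m/s
mass ratio = exp(dv/ve) = exp(2951.2/9298.665530) = 1.37352287
m_prop = m_dry * (mr - 1) = 2428.0 * (1.37352287 - 1)
m_prop = 906.9135 kg

906.9135 kg


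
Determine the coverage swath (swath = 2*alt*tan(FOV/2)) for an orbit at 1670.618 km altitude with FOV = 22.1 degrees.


FOV = 22.1 deg = 0.3857178 rad
swath = 2 * alt * tan(FOV/2) = 2 * 1670.618 * tan(0.1928589)
swath = 2 * 1670.618 * 0.1952861
swath = 652.4969 km

652.4969 km


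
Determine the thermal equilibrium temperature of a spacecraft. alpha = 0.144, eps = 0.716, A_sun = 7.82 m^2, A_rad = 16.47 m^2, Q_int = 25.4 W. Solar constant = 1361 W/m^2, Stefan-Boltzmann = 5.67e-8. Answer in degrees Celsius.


Numerator = alpha*S*A_sun + Q_int = 0.144*1361*7.82 + 25.4 = 1557.9949 W
Denominator = eps*sigma*A_rad = 0.716*5.67e-8*16.47 = 6.6863588e-07 W/K^4
T^4 = 2.3301096e+09 K^4
T = 219.7071 K = -53.4429 C

-53.4429 degrees Celsius


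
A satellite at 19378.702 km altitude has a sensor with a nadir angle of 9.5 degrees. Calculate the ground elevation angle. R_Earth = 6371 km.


r = R_E + alt = 25749.7020 km
Law of sines in the satellite / Earth-center / ground-point triangle:
  sin(nadir)/R_E = sin(90 + el)/r  =>  cos(el) = (r/R_E)*sin(nadir)
cos(el) = (25749.7020 / 6371.0000) * sin(9.5 deg) = 0.6670737
el = arccos(0.6670737) = 48.1584 deg
(Earth-central angle = 90 - nadir - el = 32.3416 deg)

48.1584 degrees
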